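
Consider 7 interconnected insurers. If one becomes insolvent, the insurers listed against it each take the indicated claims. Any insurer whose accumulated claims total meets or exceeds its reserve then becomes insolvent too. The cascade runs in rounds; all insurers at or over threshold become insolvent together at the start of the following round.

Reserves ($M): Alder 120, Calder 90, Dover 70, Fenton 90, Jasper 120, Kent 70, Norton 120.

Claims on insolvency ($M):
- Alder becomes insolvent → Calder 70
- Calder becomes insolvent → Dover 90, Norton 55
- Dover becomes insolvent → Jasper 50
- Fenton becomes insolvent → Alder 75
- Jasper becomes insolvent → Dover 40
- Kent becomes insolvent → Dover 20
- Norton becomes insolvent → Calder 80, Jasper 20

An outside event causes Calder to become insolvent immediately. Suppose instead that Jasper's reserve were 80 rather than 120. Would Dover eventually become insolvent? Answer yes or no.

With Jasper's reserve at 80:
Round 1 — Calder becomes insolvent (initial).
  Dover: +90 → 90 ≥ 70
  Norton: +55 → 55 < 120
Round 2 — Dover becomes insolvent.
  Jasper: +50 → 50 < 80
No further insolvencies.

yes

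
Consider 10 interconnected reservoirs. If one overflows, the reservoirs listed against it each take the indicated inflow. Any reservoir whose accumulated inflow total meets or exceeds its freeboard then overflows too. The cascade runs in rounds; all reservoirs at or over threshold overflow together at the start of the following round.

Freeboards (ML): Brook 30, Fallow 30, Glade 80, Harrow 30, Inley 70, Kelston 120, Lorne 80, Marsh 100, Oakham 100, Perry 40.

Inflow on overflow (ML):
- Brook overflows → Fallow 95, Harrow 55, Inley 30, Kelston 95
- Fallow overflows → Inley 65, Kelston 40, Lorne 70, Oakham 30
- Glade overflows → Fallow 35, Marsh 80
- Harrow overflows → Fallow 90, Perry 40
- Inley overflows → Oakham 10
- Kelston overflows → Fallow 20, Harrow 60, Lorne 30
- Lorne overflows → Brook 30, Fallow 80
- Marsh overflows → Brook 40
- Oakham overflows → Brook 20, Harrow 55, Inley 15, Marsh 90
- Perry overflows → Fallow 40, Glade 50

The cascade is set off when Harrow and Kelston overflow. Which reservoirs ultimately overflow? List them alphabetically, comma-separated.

Brook, Fallow, Harrow, Inley, Kelston, Lorne, Perry

Round 1 — Harrow, Kelston overflow (initial).
  Fallow: +90+20 → 110 ≥ 30
  Lorne: +30 → 30 < 80
  Perry: +40 → 40 ≥ 40
Round 2 — Fallow, Perry overflow.
  Glade: +50 → 50 < 80
  Inley: +65 → 65 < 70
  Lorne: +70 → 100 ≥ 80
  Oakham: +30 → 30 < 100
Round 3 — Lorne overflows.
  Brook: +30 → 30 ≥ 30
Round 4 — Brook overflows.
  Inley: +30 → 95 ≥ 70
Round 5 — Inley overflows.
  Oakham: +10 → 40 < 100
No further overflows.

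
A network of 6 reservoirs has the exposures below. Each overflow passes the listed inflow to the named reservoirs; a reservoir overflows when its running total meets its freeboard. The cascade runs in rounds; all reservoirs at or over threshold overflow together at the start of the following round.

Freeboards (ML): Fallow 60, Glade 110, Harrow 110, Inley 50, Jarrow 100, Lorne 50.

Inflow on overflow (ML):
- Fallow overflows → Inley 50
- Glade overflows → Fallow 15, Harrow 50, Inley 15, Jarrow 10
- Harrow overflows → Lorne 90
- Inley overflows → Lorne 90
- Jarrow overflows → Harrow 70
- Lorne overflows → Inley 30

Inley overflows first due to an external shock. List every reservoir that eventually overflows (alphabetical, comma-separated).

Round 1 — Inley overflows (initial).
  Lorne: +90 → 90 ≥ 50
Round 2 — Lorne overflows.
No further overflows.

Inley, Lorne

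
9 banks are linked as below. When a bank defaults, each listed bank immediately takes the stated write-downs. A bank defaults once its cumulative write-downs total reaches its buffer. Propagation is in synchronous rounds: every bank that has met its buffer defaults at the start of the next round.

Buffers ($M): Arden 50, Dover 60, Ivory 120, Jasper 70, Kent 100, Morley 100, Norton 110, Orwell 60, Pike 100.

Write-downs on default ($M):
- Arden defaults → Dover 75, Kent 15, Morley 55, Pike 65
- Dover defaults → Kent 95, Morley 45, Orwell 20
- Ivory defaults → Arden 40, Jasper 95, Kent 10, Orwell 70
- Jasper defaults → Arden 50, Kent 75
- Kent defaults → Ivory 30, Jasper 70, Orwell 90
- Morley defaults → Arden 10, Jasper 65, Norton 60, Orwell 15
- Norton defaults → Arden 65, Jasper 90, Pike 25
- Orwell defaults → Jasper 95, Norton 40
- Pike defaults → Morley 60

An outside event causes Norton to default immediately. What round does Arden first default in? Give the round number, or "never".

Round 1 — Norton defaults (initial).
  Arden: +65 → 65 ≥ 50
  Jasper: +90 → 90 ≥ 70
  Pike: +25 → 25 < 100
Round 2 — Arden, Jasper default.
  Dover: +75 → 75 ≥ 60
  Kent: +15+75 → 90 < 100
  Morley: +55 → 55 < 100
  Pike: +65 → 90 < 100
Round 3 — Dover defaults.
  Kent: +95 → 185 ≥ 100
  Morley: +45 → 100 ≥ 100
  Orwell: +20 → 20 < 60
Round 4 — Kent, Morley default.
  Ivory: +30 → 30 < 120
  Orwell: +90+15 → 125 ≥ 60
Round 5 — Orwell defaults.
No further defaults.

2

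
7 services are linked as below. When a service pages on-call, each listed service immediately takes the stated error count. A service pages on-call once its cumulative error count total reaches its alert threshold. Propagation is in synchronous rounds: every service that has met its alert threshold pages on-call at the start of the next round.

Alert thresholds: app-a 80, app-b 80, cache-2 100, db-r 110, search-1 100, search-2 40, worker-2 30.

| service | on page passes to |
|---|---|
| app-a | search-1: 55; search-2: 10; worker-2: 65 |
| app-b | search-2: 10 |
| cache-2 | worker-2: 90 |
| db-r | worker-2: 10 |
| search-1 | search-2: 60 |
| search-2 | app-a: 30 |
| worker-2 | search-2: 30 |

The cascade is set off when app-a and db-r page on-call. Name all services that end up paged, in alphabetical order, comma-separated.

app-a, db-r, search-2, worker-2

Round 1 — app-a, db-r page on-call (initial).
  search-1: +55 → 55 < 100
  search-2: +10 → 10 < 40
  worker-2: +65+10 → 75 ≥ 30
Round 2 — worker-2 pages on-call.
  search-2: +30 → 40 ≥ 40
Round 3 — search-2 pages on-call.
No further pages.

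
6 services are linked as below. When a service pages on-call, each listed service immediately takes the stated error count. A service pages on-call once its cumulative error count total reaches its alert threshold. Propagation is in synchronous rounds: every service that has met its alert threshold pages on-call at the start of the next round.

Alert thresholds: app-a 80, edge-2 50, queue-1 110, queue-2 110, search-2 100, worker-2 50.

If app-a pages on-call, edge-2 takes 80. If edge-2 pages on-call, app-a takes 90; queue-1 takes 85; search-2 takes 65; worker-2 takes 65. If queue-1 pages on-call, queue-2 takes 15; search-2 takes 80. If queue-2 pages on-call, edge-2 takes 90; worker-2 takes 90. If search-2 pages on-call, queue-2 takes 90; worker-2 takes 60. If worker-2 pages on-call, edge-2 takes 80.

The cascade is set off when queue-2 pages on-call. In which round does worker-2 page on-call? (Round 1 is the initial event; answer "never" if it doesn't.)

Round 1 — queue-2 pages on-call (initial).
  edge-2: +90 → 90 ≥ 50
  worker-2: +90 → 90 ≥ 50
Round 2 — edge-2, worker-2 page on-call.
  app-a: +90 → 90 ≥ 80
  queue-1: +85 → 85 < 110
  search-2: +65 → 65 < 100
Round 3 — app-a pages on-call.
No further pages.

2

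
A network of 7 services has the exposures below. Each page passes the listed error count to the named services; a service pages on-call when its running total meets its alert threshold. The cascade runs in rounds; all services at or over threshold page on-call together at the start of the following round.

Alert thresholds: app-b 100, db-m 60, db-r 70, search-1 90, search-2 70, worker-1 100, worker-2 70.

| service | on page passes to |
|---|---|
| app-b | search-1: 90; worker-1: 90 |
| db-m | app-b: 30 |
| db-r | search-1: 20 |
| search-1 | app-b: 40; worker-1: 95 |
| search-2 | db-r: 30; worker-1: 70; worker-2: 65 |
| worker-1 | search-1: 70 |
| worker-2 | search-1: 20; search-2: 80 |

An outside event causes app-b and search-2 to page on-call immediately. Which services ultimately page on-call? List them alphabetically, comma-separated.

Round 1 — app-b, search-2 page on-call (initial).
  db-r: +30 → 30 < 70
  search-1: +90 → 90 ≥ 90
  worker-1: +90+70 → 160 ≥ 100
  worker-2: +65 → 65 < 70
Round 2 — search-1, worker-1 page on-call.
No further pages.

app-b, search-1, search-2, worker-1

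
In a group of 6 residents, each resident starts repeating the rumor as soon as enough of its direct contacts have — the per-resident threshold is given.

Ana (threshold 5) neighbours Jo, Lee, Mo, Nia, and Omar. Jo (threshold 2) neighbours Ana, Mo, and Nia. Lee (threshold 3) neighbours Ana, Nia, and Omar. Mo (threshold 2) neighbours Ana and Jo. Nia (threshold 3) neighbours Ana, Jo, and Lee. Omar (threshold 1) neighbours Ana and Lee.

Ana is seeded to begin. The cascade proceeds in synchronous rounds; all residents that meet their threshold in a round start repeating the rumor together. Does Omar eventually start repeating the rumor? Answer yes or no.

Round 1 — Ana starts repeating the rumor (initial).
Round 2 — checking thresholds:
  Jo: 1 of 3 neighbours < 2, not yet.
  Lee: 1 of 3 neighbours < 3, not yet.
  Mo: 1 of 2 neighbours < 2, not yet.
  Nia: 1 of 3 neighbours < 3, not yet.
  Omar: 1 of 2 neighbours ≥ 1, starts repeating the rumor.
Round 3 — no new spreads; cascade stops.

yes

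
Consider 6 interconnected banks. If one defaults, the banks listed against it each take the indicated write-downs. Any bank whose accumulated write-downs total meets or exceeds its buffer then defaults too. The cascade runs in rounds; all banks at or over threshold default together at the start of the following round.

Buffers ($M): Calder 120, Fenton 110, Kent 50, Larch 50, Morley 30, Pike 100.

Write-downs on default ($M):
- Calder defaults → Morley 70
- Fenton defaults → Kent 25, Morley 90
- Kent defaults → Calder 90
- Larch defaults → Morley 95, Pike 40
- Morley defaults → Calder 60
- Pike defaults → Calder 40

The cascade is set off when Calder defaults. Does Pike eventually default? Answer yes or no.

no

Round 1 — Calder defaults (initial).
  Morley: +70 → 70 ≥ 30
Round 2 — Morley defaults.
No further defaults.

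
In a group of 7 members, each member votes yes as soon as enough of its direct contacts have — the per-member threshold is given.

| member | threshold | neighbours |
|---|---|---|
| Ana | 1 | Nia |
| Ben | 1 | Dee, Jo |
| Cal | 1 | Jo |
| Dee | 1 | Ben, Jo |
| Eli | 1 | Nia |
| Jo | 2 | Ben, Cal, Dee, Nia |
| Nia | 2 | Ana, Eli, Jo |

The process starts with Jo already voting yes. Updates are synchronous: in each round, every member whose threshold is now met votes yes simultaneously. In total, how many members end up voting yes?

Round 1 — Jo votes yes (initial).
Round 2 — checking thresholds:
  Ben: 1 of 2 neighbours ≥ 1, votes yes.
  Cal: 1 of 1 neighbours ≥ 1, votes yes.
  Dee: 1 of 2 neighbours ≥ 1, votes yes.
  Nia: 1 of 3 neighbours < 2, not yet.
Round 3 — no new yes votes; cascade stops.

4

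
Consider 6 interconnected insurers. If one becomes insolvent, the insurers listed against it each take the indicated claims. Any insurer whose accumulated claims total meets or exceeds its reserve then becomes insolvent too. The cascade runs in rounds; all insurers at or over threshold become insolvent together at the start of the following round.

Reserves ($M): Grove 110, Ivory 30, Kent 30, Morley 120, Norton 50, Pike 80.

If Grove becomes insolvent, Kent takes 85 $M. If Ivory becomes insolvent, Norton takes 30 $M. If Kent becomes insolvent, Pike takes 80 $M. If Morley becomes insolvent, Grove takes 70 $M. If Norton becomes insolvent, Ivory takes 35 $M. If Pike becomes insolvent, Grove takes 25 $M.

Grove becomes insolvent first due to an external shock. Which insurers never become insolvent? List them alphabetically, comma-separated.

Ivory, Morley, Norton

Round 1 — Grove becomes insolvent (initial).
  Kent: +85 → 85 ≥ 30
Round 2 — Kent becomes insolvent.
  Pike: +80 → 80 ≥ 80
Round 3 — Pike becomes insolvent.
No further insolvencies.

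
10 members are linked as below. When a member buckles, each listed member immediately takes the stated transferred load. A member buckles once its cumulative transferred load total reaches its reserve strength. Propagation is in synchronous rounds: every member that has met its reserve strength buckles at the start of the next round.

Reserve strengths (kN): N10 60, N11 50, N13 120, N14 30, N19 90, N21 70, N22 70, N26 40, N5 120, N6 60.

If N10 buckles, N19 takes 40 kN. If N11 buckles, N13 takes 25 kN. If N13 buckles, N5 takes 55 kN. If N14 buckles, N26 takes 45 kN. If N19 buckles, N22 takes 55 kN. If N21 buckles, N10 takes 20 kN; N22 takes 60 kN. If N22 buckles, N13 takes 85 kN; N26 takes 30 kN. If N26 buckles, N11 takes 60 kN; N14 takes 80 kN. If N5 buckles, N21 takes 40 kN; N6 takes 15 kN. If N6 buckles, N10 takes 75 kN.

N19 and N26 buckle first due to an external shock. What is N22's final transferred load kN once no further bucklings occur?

55

Round 1 — N19, N26 buckle (initial).
  N11: +60 → 60 ≥ 50
  N14: +80 → 80 ≥ 30
  N22: +55 → 55 < 70
Round 2 — N11, N14 buckle.
  N13: +25 → 25 < 120
No further bucklings.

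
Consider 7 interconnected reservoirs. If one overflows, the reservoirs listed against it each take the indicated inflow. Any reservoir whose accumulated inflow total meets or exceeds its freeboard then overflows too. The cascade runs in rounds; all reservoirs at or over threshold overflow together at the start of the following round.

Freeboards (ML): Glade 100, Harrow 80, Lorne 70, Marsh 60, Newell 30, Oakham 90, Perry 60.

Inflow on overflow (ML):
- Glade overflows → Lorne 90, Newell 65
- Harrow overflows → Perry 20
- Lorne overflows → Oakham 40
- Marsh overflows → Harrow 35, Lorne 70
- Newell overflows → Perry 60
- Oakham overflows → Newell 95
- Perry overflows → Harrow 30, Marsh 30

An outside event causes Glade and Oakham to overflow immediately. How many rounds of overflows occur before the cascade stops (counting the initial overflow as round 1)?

Round 1 — Glade, Oakham overflow (initial).
  Lorne: +90 → 90 ≥ 70
  Newell: +65+95 → 160 ≥ 30
Round 2 — Lorne, Newell overflow.
  Perry: +60 → 60 ≥ 60
Round 3 — Perry overflows.
  Harrow: +30 → 30 < 80
  Marsh: +30 → 30 < 60
No further overflows.

3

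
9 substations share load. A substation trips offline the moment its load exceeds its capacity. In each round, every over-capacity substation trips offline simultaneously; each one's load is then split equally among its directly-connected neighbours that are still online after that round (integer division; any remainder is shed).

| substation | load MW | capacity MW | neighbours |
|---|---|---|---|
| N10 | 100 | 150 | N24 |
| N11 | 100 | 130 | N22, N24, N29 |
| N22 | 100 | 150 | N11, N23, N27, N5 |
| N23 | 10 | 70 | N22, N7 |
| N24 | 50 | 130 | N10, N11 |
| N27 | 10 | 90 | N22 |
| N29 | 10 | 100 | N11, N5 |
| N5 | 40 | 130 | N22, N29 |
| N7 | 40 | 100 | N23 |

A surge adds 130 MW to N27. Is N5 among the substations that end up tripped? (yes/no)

Round 1 — N27 at 140 > 90. N27 trips offline.
  N27 sheds 140 MW to N22: 140 each.
    N22: 100+140 = 240 > 150
Round 2 — N22 trips offline.
  N22 sheds 240 MW to N11, N23, N5: 80 each.
    N11: 100+80 = 180 > 130
    N23: 10+80 = 90 > 70
    N5: 40+80 = 120 ≤ 130
Round 3 — N11, N23 trip offline.
  N11 sheds 180 MW to N24, N29: 90 each.
    N24: 50+90 = 140 > 130
    N29: 10+90 = 100 ≤ 100
  N23 sheds 90 MW to N7: 90 each.
    N7: 40+90 = 130 > 100
Round 4 — N24, N7 trip offline.
  N24 sheds 140 MW to N10: 140 each.
    N10: 100+140 = 240 > 150
  N7 sheds 130 MW: no online neighbours, lost.
Round 5 — N10 trips offline.
  N10 sheds 240 MW: no online neighbours, lost.
No further trips.

no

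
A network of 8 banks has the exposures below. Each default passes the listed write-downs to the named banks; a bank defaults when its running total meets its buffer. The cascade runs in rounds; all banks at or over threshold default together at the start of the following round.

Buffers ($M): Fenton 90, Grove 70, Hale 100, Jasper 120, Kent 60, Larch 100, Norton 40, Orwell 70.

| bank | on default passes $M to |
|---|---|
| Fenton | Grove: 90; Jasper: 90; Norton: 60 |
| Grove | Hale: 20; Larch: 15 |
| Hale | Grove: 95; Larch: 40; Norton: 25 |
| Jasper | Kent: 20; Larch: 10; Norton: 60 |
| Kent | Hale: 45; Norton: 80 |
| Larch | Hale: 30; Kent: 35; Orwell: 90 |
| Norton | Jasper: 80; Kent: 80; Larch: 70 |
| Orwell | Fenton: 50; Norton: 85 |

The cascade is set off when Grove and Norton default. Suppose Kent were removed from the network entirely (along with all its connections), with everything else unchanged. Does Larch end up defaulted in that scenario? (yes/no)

no

With Kent removed:
Round 1 — Grove, Norton default (initial).
  Hale: +20 → 20 < 100
  Jasper: +80 → 80 < 120
  Larch: +15+70 → 85 < 100
No further defaults.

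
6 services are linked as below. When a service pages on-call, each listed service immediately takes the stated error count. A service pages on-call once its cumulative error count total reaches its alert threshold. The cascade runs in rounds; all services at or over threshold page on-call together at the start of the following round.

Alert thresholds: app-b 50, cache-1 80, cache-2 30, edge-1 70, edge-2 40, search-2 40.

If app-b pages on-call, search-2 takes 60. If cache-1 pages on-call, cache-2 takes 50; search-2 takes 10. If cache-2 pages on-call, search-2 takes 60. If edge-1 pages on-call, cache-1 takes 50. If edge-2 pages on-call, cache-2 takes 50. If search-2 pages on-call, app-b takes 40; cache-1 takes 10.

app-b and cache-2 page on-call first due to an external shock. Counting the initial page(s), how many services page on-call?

Round 1 — app-b, cache-2 page on-call (initial).
  search-2: +60+60 → 120 ≥ 40
Round 2 — search-2 pages on-call.
  cache-1: +10 → 10 < 80
No further pages.

3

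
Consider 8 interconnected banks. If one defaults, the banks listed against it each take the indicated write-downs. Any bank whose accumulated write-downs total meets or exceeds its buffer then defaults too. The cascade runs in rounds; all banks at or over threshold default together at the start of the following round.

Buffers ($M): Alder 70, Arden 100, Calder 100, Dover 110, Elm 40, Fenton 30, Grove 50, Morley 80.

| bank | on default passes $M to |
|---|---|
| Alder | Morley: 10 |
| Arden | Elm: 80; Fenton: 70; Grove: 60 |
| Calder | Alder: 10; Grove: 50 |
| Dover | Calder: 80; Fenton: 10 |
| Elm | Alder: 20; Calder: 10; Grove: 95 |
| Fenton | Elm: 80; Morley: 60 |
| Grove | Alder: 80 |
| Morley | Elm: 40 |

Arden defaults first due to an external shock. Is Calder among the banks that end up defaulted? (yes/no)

no

Round 1 — Arden defaults (initial).
  Elm: +80 → 80 ≥ 40
  Fenton: +70 → 70 ≥ 30
  Grove: +60 → 60 ≥ 50
Round 2 — Elm, Fenton, Grove default.
  Alder: +20+80 → 100 ≥ 70
  Calder: +10 → 10 < 100
  Morley: +60 → 60 < 80
Round 3 — Alder defaults.
  Morley: +10 → 70 < 80
No further defaults.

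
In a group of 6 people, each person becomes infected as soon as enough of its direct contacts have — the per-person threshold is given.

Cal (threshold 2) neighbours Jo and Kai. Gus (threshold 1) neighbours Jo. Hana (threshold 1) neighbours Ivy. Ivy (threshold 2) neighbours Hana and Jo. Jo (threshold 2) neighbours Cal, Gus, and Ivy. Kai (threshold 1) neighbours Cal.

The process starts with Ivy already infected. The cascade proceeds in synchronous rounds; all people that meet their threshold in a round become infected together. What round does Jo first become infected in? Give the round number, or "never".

Round 1 — Ivy becomes infected (initial).
Round 2 — checking thresholds:
  Hana: 1 of 1 neighbours ≥ 1, becomes infected.
  Jo: 1 of 3 neighbours < 2, below threshold.
Round 3 — no new infections; cascade stops.

never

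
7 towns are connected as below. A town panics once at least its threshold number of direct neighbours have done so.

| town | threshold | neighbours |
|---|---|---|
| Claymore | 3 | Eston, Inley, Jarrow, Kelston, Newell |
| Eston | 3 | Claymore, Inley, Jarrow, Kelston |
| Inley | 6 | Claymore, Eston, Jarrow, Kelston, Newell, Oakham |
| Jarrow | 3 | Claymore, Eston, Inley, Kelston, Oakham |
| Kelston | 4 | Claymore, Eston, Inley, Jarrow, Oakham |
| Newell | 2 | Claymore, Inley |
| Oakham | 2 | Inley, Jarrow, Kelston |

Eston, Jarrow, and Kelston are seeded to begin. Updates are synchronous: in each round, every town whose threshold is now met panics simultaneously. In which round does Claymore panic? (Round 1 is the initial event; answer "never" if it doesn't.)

Round 1 — Eston, Jarrow, Kelston panic (initial).
Round 2 — checking thresholds:
  Claymore: 3 of 5 neighbours ≥ 3, panics.
  Inley: 3 of 6 neighbours < 6, below threshold.
  Oakham: 2 of 3 neighbours ≥ 2, panics.
Round 3 — no new panics; cascade stops.

2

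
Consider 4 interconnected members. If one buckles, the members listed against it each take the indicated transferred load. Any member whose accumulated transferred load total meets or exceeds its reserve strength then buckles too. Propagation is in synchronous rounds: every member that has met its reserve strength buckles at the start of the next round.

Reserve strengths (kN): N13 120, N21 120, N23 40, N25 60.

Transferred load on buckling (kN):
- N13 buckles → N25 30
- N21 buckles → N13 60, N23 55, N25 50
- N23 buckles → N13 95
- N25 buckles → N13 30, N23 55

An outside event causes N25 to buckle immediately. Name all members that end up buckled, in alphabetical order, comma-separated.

Round 1 — N25 buckles (initial).
  N13: +30 → 30 < 120
  N23: +55 → 55 ≥ 40
Round 2 — N23 buckles.
  N13: +95 → 125 ≥ 120
Round 3 — N13 buckles.
No further bucklings.

N13, N23, N25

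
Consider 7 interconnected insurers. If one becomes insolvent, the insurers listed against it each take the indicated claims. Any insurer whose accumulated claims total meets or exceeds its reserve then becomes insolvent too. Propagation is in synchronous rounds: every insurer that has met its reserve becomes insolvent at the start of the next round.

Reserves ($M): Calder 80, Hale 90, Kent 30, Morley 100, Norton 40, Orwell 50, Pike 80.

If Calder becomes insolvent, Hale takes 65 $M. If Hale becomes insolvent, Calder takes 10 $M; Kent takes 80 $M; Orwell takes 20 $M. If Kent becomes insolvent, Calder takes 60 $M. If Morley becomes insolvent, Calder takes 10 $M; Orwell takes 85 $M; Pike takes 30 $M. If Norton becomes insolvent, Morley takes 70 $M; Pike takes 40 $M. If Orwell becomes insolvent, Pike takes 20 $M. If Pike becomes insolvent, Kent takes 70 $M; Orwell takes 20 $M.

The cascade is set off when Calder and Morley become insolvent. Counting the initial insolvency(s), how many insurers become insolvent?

3

Round 1 — Calder, Morley become insolvent (initial).
  Hale: +65 → 65 < 90
  Orwell: +85 → 85 ≥ 50
  Pike: +30 → 30 < 80
Round 2 — Orwell becomes insolvent.
  Pike: +20 → 50 < 80
No further insolvencies.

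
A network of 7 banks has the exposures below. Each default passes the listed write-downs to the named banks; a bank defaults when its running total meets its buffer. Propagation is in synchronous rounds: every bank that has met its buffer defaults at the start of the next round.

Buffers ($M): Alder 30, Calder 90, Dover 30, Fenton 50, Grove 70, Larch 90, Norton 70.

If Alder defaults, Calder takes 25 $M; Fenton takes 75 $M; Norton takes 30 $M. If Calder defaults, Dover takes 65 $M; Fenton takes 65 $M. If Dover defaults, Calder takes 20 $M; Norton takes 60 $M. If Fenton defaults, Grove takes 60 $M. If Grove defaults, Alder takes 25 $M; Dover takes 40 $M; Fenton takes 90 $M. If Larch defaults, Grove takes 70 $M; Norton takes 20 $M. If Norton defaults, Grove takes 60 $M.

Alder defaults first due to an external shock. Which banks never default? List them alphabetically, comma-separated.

Round 1 — Alder defaults (initial).
  Calder: +25 → 25 < 90
  Fenton: +75 → 75 ≥ 50
  Norton: +30 → 30 < 70
Round 2 — Fenton defaults.
  Grove: +60 → 60 < 70
No further defaults.

Calder, Dover, Grove, Larch, Norton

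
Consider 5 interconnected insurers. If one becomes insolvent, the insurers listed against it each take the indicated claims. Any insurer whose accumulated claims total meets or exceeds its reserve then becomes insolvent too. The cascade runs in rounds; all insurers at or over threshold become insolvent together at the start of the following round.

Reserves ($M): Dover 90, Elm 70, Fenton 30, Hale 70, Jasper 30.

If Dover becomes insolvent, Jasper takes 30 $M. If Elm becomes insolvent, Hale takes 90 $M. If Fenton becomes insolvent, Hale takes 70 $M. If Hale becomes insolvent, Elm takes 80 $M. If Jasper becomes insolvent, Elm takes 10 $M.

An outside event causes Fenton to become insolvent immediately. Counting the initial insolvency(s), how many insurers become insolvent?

3

Round 1 — Fenton becomes insolvent (initial).
  Hale: +70 → 70 ≥ 70
Round 2 — Hale becomes insolvent.
  Elm: +80 → 80 ≥ 70
Round 3 — Elm becomes insolvent.
No further insolvencies.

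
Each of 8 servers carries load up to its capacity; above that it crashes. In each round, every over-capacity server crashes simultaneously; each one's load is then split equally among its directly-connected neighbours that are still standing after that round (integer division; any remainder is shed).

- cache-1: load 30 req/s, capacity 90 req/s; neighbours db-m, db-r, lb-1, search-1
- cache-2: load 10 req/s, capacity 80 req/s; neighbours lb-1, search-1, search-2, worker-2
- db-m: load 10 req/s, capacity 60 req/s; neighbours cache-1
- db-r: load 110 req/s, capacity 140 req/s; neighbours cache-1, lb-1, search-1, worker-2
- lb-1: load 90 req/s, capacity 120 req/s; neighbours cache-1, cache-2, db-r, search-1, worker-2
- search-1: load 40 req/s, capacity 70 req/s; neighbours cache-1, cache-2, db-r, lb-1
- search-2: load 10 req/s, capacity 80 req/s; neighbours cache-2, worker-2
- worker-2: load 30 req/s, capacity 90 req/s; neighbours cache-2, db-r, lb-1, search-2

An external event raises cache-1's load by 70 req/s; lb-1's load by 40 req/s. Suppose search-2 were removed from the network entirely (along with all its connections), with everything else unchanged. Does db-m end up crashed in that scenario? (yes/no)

With search-2 removed:
Round 1 — cache-1 at 100 > 90; lb-1 at 130 > 120. cache-1, lb-1 crash.
  cache-1 sheds 100 req/s to db-m, db-r, search-1: 33 each (1 lost).
    db-m: 10+33 = 43 ≤ 60
    db-r: 110+33 = 143 > 140
    search-1: 40+33 = 73 > 70
  lb-1 sheds 130 req/s to cache-2, db-r, search-1, worker-2: 32 each (2 lost).
    cache-2: 10+32 = 42 ≤ 80
    db-r: 143+32 = 175 > 140
    search-1: 73+32 = 105 > 70
    worker-2: 30+32 = 62 ≤ 90
Round 2 — db-r, search-1 crash.
  db-r sheds 175 req/s to worker-2: 175 each.
    worker-2: 62+175 = 237 > 90
  search-1 sheds 105 req/s to cache-2: 105 each.
    cache-2: 42+105 = 147 > 80
Round 3 — cache-2, worker-2 crash.
  cache-2 sheds 147 req/s: no online neighbours, lost.
  worker-2 sheds 237 req/s: no online neighbours, lost.
No further crashes.

no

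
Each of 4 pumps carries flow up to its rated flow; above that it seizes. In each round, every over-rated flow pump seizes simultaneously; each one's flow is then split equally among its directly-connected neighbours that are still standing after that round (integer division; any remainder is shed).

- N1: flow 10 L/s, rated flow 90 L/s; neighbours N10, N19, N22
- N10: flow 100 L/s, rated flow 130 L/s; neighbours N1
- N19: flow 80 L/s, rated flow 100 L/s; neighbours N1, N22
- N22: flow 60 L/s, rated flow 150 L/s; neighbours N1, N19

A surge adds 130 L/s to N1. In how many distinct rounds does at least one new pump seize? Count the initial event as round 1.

3

Round 1 — N1 at 140 > 90. N1 seizes.
  N1 sheds 140 L/s to N10, N19, N22: 46 each (2 lost).
    N10: 100+46 = 146 > 130
    N19: 80+46 = 126 > 100
    N22: 60+46 = 106 ≤ 150
Round 2 — N10, N19 seize.
  N10 sheds 146 L/s: no online neighbours, lost.
  N19 sheds 126 L/s to N22: 126 each.
    N22: 106+126 = 232 > 150
Round 3 — N22 seizes.
  N22 sheds 232 L/s: no online neighbours, lost.
No further seizures.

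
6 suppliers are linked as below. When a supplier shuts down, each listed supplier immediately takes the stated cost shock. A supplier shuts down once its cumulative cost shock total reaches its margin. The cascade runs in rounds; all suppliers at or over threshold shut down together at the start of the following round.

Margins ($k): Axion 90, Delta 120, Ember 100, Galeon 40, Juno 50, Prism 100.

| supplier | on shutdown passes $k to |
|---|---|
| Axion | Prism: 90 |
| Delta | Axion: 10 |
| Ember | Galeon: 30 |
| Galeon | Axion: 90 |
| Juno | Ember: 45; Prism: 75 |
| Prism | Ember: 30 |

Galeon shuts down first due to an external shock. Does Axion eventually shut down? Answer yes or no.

yes

Round 1 — Galeon shuts down (initial).
  Axion: +90 → 90 ≥ 90
Round 2 — Axion shuts down.
  Prism: +90 → 90 < 100
No further shutdowns.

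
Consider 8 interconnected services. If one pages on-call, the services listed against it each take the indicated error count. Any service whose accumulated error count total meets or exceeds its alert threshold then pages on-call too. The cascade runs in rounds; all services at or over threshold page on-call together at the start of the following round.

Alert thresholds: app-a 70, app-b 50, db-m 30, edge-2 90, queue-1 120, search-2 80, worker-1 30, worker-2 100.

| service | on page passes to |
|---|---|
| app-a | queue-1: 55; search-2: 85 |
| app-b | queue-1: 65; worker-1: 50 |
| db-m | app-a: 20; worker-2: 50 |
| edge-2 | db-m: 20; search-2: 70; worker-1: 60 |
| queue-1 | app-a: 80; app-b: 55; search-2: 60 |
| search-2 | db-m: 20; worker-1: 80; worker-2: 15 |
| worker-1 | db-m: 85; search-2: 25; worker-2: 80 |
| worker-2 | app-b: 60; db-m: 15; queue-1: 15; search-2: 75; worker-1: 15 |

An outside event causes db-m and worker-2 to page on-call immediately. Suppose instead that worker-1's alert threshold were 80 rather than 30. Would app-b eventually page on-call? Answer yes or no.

With worker-1's alert threshold at 80:
Round 1 — db-m, worker-2 page on-call (initial).
  app-a: +20 → 20 < 70
  app-b: +60 → 60 ≥ 50
  queue-1: +15 → 15 < 120
  search-2: +75 → 75 < 80
  worker-1: +15 → 15 < 80
Round 2 — app-b pages on-call.
  queue-1: +65 → 80 < 120
  worker-1: +50 → 65 < 80
No further pages.

yes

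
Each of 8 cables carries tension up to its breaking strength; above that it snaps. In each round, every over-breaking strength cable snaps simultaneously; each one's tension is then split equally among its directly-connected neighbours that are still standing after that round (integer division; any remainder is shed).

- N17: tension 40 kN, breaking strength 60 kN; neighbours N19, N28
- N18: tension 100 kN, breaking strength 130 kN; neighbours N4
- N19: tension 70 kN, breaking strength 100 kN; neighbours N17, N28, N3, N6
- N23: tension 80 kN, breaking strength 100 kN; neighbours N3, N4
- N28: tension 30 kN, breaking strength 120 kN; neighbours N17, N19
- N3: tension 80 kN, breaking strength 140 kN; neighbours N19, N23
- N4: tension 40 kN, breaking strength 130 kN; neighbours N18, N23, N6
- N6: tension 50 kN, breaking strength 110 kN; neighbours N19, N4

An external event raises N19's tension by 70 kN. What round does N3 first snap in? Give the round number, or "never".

Round 1 — N19 at 140 > 100. N19 snaps.
  N19 sheds 140 kN to N17, N28, N3, N6: 35 each.
    N17: 40+35 = 75 > 60
    N28: 30+35 = 65 ≤ 120
    N3: 80+35 = 115 ≤ 140
    N6: 50+35 = 85 ≤ 110
Round 2 — N17 snaps.
  N17 sheds 75 kN to N28: 75 each.
    N28: 65+75 = 140 > 120
Round 3 — N28 snaps.
  N28 sheds 140 kN: no online neighbours, lost.
No further breaks.

never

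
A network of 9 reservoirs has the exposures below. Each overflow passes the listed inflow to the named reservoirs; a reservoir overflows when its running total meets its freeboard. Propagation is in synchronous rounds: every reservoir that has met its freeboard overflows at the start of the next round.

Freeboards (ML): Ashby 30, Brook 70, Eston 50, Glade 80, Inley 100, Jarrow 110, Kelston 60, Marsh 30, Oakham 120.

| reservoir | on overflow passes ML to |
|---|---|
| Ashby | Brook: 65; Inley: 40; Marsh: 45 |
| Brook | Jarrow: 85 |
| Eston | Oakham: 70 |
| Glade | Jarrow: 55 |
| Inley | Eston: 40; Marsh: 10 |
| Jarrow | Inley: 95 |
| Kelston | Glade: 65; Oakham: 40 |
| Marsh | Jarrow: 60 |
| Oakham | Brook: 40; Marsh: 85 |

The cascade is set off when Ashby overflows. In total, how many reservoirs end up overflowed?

Round 1 — Ashby overflows (initial).
  Brook: +65 → 65 < 70
  Inley: +40 → 40 < 100
  Marsh: +45 → 45 ≥ 30
Round 2 — Marsh overflows.
  Jarrow: +60 → 60 < 110
No further overflows.

2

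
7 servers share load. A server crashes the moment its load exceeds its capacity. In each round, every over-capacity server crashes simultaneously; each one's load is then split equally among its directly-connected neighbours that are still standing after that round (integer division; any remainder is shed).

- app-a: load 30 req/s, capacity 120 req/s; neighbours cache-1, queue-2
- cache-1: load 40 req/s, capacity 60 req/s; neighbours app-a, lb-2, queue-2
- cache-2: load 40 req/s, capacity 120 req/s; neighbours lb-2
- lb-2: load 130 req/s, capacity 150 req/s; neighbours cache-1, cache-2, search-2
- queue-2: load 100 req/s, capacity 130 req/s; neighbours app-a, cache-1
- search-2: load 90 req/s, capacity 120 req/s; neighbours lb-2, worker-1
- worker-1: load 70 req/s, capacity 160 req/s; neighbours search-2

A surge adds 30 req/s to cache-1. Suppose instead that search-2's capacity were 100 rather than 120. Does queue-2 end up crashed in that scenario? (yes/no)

With search-2's capacity at 100:
Round 1 — cache-1 at 70 > 60. cache-1 crashes.
  cache-1 sheds 70 req/s to app-a, lb-2, queue-2: 23 each (1 lost).
    app-a: 30+23 = 53 ≤ 120
    lb-2: 130+23 = 153 > 150
    queue-2: 100+23 = 123 ≤ 130
Round 2 — lb-2 crashes.
  lb-2 sheds 153 req/s to cache-2, search-2: 76 each (1 lost).
    cache-2: 40+76 = 116 ≤ 120
    search-2: 90+76 = 166 > 100
Round 3 — search-2 crashes.
  search-2 sheds 166 req/s to worker-1: 166 each.
    worker-1: 70+166 = 236 > 160
Round 4 — worker-1 crashes.
  worker-1 sheds 236 req/s: no online neighbours, lost.
No further crashes.

no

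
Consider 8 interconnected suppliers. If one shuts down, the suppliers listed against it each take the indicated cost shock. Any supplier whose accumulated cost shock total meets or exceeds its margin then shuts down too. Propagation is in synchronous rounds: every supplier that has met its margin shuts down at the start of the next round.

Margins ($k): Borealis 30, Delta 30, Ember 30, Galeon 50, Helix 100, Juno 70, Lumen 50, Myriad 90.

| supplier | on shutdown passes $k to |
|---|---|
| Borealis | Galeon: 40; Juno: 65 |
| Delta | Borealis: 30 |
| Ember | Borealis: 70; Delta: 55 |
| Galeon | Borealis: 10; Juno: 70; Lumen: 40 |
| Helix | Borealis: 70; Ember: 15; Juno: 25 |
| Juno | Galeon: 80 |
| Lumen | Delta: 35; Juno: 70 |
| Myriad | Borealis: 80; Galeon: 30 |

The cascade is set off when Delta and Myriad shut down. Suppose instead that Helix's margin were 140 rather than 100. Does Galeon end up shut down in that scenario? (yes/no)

yes

With Helix's margin at 140:
Round 1 — Delta, Myriad shut down (initial).
  Borealis: +30+80 → 110 ≥ 30
  Galeon: +30 → 30 < 50
Round 2 — Borealis shuts down.
  Galeon: +40 → 70 ≥ 50
  Juno: +65 → 65 < 70
Round 3 — Galeon shuts down.
  Juno: +70 → 135 ≥ 70
  Lumen: +40 → 40 < 50
Round 4 — Juno shuts down.
No further shutdowns.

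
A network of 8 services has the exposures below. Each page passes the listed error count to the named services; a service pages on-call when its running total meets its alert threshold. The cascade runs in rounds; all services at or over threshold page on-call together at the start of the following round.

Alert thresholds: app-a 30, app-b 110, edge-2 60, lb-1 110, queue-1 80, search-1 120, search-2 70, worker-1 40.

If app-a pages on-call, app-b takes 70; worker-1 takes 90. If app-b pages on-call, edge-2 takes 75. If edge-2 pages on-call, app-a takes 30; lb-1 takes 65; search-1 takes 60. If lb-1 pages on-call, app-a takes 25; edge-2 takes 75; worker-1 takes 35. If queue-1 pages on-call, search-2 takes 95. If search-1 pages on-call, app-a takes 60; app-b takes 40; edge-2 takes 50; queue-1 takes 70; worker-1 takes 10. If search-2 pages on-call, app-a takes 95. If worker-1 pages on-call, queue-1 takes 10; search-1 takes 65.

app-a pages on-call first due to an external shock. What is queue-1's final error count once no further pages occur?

Round 1 — app-a pages on-call (initial).
  app-b: +70 → 70 < 110
  worker-1: +90 → 90 ≥ 40
Round 2 — worker-1 pages on-call.
  queue-1: +10 → 10 < 80
  search-1: +65 → 65 < 120
No further pages.

10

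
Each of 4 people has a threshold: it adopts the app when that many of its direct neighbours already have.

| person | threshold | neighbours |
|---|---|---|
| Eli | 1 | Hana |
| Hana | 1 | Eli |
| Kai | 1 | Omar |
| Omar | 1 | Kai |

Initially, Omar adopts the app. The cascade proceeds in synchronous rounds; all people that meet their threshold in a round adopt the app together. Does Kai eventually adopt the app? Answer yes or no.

Round 1 — Omar adopts the app (initial).
Round 2 — checking thresholds:
  Kai: 1 of 1 neighbours ≥ 1, adopts the app.
Round 3 — no new adoptions; cascade stops.

yes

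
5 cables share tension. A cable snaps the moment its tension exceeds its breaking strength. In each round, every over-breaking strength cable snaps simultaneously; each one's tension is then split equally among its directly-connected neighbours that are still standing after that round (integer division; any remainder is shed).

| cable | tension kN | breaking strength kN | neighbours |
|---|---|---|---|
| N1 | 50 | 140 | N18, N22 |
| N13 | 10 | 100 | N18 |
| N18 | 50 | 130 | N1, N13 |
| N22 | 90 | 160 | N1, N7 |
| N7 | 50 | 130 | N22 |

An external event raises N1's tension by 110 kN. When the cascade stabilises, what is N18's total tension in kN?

Round 1 — N1 at 160 > 140. N1 snaps.
  N1 sheds 160 kN to N18, N22: 80 each.
    N18: 50+80 = 130 ≤ 130
    N22: 90+80 = 170 > 160
Round 2 — N22 snaps.
  N22 sheds 170 kN to N7: 170 each.
    N7: 50+170 = 220 > 130
Round 3 — N7 snaps.
  N7 sheds 220 kN: no online neighbours, lost.
No further breaks.

130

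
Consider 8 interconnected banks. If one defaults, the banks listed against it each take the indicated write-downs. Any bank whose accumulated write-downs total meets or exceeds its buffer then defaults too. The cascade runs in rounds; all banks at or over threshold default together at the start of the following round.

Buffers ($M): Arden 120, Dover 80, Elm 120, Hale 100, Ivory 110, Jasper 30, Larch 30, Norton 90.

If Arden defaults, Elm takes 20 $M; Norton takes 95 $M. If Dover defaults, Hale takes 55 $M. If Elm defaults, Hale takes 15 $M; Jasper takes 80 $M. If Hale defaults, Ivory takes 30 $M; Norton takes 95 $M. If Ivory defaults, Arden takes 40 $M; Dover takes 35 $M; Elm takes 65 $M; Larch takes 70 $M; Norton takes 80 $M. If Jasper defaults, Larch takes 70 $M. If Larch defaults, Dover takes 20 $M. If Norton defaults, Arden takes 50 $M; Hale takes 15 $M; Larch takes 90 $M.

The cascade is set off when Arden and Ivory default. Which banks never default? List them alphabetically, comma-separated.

Dover, Elm, Hale, Jasper

Round 1 — Arden, Ivory default (initial).
  Dover: +35 → 35 < 80
  Elm: +20+65 → 85 < 120
  Larch: +70 → 70 ≥ 30
  Norton: +95+80 → 175 ≥ 90
Round 2 — Larch, Norton default.
  Dover: +20 → 55 < 80
  Hale: +15 → 15 < 100
No further defaults.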